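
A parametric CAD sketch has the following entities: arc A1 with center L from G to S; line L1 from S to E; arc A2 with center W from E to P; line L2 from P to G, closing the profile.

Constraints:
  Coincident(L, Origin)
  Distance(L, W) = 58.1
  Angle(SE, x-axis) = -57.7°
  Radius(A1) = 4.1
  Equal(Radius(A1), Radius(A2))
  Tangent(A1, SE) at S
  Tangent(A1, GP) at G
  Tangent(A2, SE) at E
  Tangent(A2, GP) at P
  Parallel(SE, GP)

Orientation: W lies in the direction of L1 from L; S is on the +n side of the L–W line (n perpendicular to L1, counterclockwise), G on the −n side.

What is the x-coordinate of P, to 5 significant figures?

27.580

The slot axis is L1's direction at -57.7°, so u = (cos -57.7°, sin -57.7°) = (0.53435, -0.84526) and n = (−sin -57.7°, cos -57.7°) = (0.84526, 0.53435). L is at the origin and W lies 58.1 along u from L, so W = 58.1·u = (31.046, -49.110). Tangency of A1 to both parallel lines with radius 4.1 puts S and G at L ± 4.1·n: S = (3.4656, 2.1908), G = (-3.4656, -2.1908). Equal radii place E and P the same way about W: E = W + 4.1·n = (34.511, -46.919), P = W − 4.1·n = (27.580, -51.301). So P.x = 27.580.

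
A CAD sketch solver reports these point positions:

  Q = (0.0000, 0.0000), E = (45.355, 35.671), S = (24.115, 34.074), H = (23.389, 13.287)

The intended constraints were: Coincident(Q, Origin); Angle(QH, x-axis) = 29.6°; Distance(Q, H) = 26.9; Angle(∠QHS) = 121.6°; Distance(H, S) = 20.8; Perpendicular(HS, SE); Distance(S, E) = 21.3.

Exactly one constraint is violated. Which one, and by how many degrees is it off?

Perpendicular(HS, SE) — off by 6.30°.

Q = (0.00, 0.00) ✓; QH at 29.60° ✓; |QH| = 26.90 ✓; ∠QHS = 121.6° ✓; |HS| = 20.80 ✓; ∠(HS, SE) = 83.70° ✗; |SE| = 21.30 ✓.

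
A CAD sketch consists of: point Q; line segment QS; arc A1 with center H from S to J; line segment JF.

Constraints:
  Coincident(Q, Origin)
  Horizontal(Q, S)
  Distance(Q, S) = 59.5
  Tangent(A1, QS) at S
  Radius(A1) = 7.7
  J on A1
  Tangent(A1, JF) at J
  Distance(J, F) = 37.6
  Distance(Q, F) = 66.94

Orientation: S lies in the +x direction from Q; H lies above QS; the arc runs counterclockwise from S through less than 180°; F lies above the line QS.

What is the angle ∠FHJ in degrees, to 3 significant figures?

78.4°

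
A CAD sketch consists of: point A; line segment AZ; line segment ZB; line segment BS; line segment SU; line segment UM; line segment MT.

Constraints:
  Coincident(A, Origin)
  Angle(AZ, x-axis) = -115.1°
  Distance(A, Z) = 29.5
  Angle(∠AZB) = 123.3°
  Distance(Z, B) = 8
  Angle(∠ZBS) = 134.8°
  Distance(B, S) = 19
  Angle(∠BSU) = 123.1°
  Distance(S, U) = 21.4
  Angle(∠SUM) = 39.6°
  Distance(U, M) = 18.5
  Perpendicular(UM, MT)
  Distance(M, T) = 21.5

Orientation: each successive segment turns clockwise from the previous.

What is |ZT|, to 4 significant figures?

28.59

A is at the origin; AZ runs at -115.1° with length 29.5, so Z = (-12.51, -26.71). ∠AZB = 123.3° gives ZB at -171.8° from the x-axis; with |ZB| = 8.0, B = (-20.43, -27.86). ∠ZBS = 134.8° gives BS at 143.0° from the x-axis; with |BS| = 19.0, S = (-35.61, -16.42). ∠BSU = 123.1° gives SU at 86.10° from the x-axis; with |SU| = 21.4, U = (-34.15, 4.930). ∠SUM = 39.6° gives UM at -54.30° from the x-axis; with |UM| = 18.5, M = (-23.36, -10.09). UM is perpendicular to MT, so MT runs at -144.3°; with |MT| = 21.5, T = (-40.81, -22.64). Then |ZT| = |T − Z| = 28.59.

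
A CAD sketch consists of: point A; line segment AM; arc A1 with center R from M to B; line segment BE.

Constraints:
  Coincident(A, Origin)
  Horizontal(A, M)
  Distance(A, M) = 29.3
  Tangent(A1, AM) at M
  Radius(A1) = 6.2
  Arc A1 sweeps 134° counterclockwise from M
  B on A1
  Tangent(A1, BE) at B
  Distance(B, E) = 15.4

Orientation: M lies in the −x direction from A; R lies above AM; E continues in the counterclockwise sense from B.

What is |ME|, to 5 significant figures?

22.468

A is at the origin; AM is horizontal with |AM| = 29.3 and M on the −x side, so M = (-29.300, 0.0000). The tangent condition forces RM to be normal to AM, so R = M + (0, 6.2) = (-29.300, 6.2000). On A1, M sits at bearing -90° from R; a 134° counterclockwise sweep puts B at bearing 44°, so B = R + 6.2·(cos 44°, sin 44°) = (-24.840, 10.507). The tangent condition forces RB to be normal to BE, so BE runs along (−sin 44°, cos 44°); with |BE| = 15.4, E = (-35.538, 21.585). Then |ME| = |E − M| = 22.468.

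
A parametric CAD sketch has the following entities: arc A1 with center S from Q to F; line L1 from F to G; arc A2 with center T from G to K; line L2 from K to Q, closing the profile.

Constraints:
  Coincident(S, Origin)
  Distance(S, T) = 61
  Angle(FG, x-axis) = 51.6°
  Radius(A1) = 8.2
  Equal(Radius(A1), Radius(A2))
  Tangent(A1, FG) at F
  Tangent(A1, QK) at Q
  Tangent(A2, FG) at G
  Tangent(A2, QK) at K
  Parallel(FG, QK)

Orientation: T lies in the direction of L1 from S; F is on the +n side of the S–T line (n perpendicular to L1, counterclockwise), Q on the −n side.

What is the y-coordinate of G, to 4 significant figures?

52.90

The slot axis is L1's direction at 51.6°, so u = (cos 51.6°, sin 51.6°) = (0.6211, 0.7837) and n = (−sin 51.6°, cos 51.6°) = (-0.7837, 0.6211). S is at the origin and T lies 61.0 along u from S, so T = 61.0·u = (37.89, 47.81). Tangency of A1 to both parallel lines with radius 8.2 puts F and Q at S ± 8.2·n: F = (-6.426, 5.093), Q = (6.426, -5.093). Equal radii place G and K the same way about T: G = T + 8.2·n = (31.46, 52.90), K = T − 8.2·n = (44.32, 42.71). So G.y = 52.90.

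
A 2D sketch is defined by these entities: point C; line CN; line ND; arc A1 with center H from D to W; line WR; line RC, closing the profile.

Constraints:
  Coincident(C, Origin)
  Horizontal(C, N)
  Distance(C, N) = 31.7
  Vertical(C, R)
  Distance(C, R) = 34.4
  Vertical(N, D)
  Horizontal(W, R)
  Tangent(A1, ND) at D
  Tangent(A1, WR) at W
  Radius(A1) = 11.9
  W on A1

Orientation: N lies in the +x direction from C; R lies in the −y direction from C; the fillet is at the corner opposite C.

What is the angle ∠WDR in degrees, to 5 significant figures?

24.424°

The virtual corner opposite C is at (31.700, -34.400). Since A1 is tangent to ND there, HD ⟂ ND and A1 meets WR tangentially, so HW is at right angles to WR, with radius 11.9, so the center H sits 11.9 in from both sides at H = (19.800, -22.500). That places the tangent points at D = (31.700, -22.500) on ND and W = (19.800, -34.400) on WR. Then cos ∠WDR = DW·DR / (|DW||DR|), giving 24.424°.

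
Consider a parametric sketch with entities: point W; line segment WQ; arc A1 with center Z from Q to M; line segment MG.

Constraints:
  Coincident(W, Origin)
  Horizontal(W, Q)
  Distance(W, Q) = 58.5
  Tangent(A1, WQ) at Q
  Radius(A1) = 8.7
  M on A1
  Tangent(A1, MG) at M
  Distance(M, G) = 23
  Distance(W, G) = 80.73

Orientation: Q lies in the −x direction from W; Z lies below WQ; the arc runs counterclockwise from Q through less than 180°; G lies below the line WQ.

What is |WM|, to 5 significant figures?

66.427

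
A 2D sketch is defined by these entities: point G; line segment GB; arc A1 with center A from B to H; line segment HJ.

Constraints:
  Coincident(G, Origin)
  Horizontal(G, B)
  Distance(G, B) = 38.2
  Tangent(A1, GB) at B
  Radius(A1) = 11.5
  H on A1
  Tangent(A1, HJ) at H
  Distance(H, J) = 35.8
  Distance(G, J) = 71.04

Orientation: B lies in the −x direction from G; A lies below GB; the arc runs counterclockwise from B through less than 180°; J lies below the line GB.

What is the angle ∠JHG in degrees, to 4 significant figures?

109.5°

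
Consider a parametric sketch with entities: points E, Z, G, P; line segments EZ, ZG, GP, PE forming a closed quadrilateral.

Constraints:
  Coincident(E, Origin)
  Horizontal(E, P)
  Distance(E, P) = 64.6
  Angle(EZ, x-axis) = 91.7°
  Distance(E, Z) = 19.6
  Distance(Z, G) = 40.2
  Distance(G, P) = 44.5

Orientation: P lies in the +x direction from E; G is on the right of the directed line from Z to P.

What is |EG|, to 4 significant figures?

26.00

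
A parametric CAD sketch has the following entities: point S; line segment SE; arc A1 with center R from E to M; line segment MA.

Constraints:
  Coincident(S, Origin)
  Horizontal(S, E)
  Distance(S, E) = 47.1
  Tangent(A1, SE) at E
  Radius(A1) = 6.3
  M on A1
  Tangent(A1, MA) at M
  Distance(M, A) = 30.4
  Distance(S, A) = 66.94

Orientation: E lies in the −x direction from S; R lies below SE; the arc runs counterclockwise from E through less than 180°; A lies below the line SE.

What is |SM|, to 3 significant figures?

53.7

S is at the origin; SE is horizontal with |SE| = 47.1 and E on the −x side, so E = (-47.1, 0.00). A1 meets SE tangentially, so RE is at right angles to SE, so R = E + (0, -6.3) = (-47.1, -6.30). Since RM ⟂ MA (tangency), |RA| = √(6.3² + 30.4²) = 31.0 regardless of where M sits on A1. So A lies on both circle(S, 66.94) and circle(R, 31.0); the below-SE intersection is A = (-56.5, -35.9). M is the foot of the tangent from A: M = (-53.4, -5.65).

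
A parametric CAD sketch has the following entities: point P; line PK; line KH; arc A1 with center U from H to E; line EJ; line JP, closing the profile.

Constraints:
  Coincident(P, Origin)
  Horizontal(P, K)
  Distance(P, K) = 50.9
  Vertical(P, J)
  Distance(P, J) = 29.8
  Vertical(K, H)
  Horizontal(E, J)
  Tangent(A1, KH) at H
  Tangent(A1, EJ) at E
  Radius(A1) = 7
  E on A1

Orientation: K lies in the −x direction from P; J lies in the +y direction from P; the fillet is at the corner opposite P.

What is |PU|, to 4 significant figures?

49.47

P is at the origin; PK is horizontal with |PK| = 50.9 and K on the −x side, so K = (-50.90, 0.000). PJ is vertical with |PJ| = 29.8 and J on the +y side, so J = (0.000, 29.80). The virtual corner opposite P is at (-50.90, 29.80). The tangent condition forces UH to be normal to KH and tangency of A1 to EJ means the radius UE is perpendicular to EJ, with radius 7.0, so the center U sits 7.0 in from both sides at U = (-43.90, 22.80). Then |PU| = |U − P| = 49.47.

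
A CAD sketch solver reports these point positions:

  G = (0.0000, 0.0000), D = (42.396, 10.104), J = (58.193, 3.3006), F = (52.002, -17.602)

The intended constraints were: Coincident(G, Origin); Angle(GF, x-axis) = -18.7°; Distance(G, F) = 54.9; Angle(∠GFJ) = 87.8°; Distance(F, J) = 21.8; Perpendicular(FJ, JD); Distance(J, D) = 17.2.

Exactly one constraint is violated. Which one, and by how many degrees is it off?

Perpendicular(FJ, JD) — off by 6.80°.

G = (0.00, 0.00) ✓; GF at -18.70° ✓; |GF| = 54.90 ✓; ∠GFJ = 87.80° ✓; |FJ| = 21.80 ✓; ∠(FJ, JD) = 83.20° ✗; |JD| = 17.20 ✓.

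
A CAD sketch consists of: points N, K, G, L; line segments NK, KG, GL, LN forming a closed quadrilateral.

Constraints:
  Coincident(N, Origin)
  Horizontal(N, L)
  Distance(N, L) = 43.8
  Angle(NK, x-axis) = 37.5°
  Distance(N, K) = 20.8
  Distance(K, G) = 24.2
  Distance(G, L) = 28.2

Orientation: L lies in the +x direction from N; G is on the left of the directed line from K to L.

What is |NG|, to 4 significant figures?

45.00

Checks: |KG| = 24.20 ✓; |GL| = 28.20 ✓.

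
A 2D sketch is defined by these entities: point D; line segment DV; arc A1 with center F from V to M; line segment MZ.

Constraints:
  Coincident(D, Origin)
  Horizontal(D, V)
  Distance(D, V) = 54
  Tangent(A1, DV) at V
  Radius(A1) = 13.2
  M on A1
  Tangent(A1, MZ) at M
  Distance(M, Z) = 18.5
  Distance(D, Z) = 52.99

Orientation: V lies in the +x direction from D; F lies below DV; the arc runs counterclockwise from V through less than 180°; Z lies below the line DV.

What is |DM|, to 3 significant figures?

43.1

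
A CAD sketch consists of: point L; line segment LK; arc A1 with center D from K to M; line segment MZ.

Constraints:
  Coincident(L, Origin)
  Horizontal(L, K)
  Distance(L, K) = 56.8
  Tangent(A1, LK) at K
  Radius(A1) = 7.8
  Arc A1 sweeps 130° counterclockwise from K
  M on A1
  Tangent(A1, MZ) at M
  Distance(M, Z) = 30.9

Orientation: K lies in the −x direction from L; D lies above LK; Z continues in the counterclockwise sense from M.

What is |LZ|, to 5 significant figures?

79.547

L is at the origin; L and K share the same y with |LK| = 56.8 and K on the −x side, so K = (-56.800, 0.0000). A1 meets LK tangentially, so DK is at right angles to LK, so D = K + (0, 7.8) = (-56.800, 7.8000). On A1, K sits at bearing -90° from D; a 130° counterclockwise sweep puts M at bearing 40°, so M = D + 7.8·(cos 40°, sin 40°) = (-50.825, 12.814). Tangency of A1 to MZ means the radius DM is perpendicular to MZ, so MZ runs along (−sin 40°, cos 40°); with |MZ| = 30.9, Z = (-70.687, 36.485). Then |LZ| = |Z − L| = 79.547.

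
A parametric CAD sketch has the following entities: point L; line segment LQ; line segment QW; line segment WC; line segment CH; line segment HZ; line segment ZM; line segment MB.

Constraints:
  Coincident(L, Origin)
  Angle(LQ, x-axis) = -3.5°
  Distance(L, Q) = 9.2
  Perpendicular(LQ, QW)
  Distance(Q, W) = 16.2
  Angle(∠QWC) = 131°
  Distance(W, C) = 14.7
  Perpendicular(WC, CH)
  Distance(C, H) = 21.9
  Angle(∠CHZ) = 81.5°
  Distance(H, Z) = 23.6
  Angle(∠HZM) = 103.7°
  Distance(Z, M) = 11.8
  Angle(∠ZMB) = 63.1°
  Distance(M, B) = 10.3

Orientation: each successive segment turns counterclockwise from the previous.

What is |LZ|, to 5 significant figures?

4.9582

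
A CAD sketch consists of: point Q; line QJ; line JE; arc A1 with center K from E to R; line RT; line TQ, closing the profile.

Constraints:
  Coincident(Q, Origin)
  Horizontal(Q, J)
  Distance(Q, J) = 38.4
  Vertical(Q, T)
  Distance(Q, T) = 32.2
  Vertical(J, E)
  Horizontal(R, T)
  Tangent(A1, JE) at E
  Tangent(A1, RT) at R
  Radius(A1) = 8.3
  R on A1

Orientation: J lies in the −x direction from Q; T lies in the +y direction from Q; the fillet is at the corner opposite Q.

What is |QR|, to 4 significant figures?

44.08

Q is at the origin; Q and J share the same y with |QJ| = 38.4 and J on the −x side, so J = (-38.40, 0.000). Q and T share the same x with |QT| = 32.2 and T on the +y side, so T = (0.000, 32.20). The virtual corner opposite Q is at (-38.40, 32.20). Tangency of A1 to JE means the radius KE is perpendicular to JE and A1 meets RT tangentially, so KR is at right angles to RT, with radius 8.3, so the center K sits 8.3 in from both sides at K = (-30.10, 23.90). That places the tangent points at E = (-38.40, 23.90) on JE and R = (-30.10, 32.20) on RT. Then |QR| = |R − Q| = 44.08.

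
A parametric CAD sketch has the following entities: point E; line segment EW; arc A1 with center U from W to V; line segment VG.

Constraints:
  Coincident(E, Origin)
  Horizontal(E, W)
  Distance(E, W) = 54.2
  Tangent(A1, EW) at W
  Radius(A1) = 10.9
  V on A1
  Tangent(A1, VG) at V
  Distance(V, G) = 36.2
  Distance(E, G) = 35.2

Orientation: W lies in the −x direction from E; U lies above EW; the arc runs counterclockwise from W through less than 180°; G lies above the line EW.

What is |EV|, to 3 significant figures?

46.7

E is at the origin; E and W share the same y with |EW| = 54.2 and W on the −x side, so W = (-54.2, 0.00). Since A1 is tangent to EW there, UW ⟂ EW, so U = W + (0, 10.9) = (-54.2, 10.9). Since UV ⟂ VG (tangency), |UG| = √(10.9² + 36.2²) = 37.8 regardless of where V sits on A1. So G lies on both circle(E, 35.2) and circle(U, 37.8); the above-EW intersection is G = (-20.7, 28.5). V is the foot of the tangent from G: V = (-46.6, 3.12).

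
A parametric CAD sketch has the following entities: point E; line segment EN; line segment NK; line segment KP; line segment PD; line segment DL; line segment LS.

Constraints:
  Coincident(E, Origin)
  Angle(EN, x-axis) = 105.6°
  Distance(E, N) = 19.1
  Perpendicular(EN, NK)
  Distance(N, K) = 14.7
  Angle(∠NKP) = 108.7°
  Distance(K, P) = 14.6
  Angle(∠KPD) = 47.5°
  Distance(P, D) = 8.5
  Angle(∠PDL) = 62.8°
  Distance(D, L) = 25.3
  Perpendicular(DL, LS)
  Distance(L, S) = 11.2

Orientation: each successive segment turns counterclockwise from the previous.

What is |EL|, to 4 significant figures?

39.80

E is at the origin; EN runs at 105.6° with length 19.1, so N = (-5.136, 18.40). The perpendicularity gives NK at right angles to EN, so NK runs at -164.4°; with |NK| = 14.7, K = (-19.29, 14.44). ∠NKP = 108.7° gives KP at -93.10° from the x-axis; with |KP| = 14.6, P = (-20.08, -0.1354). ∠KPD = 47.5° gives PD at 39.40° from the x-axis; with |PD| = 8.5, D = (-13.52, 5.260). ∠PDL = 62.8° gives DL at 156.6° from the x-axis; with |DL| = 25.3, L = (-36.74, 15.31). Then |EL| = |L − E| = 39.80.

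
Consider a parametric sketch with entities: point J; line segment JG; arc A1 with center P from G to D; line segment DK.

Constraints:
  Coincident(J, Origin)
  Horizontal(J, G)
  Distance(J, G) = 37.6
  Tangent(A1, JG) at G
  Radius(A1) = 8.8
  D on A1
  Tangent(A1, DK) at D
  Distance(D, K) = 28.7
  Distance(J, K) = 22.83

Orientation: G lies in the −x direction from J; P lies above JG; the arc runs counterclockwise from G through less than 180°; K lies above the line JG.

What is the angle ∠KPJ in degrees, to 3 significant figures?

36.2°

Checks: |JG| = 37.60 ✓; |PD| = 8.800 ✓; ∠(PD, DK) = 90.00° ✓; |DK| = 28.70 ✓; |JK| = 22.83 ✓.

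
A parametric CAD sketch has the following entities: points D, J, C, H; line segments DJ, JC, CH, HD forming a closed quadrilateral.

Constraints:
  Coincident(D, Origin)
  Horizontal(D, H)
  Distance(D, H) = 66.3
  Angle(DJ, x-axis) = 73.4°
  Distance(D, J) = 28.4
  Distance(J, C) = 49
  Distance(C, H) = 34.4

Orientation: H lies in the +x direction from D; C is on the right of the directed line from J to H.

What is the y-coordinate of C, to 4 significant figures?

-13.87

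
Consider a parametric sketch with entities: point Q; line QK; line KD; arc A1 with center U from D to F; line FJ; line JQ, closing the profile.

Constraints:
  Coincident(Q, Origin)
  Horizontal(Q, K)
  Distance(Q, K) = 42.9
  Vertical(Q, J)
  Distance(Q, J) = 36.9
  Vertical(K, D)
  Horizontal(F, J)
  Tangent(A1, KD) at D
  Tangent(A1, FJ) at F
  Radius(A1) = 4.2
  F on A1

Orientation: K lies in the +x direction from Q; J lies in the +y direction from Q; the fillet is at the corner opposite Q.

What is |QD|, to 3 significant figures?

53.9

Q is at the origin; QK is horizontal with |QK| = 42.9 and K on the +x side, so K = (42.9, 0.00). Q and J share the same x with |QJ| = 36.9 and J on the +y side, so J = (0.00, 36.9). The virtual corner opposite Q is at (42.9, 36.9). The tangent condition forces UD to be normal to KD and A1 meets FJ tangentially, so UF is at right angles to FJ, with radius 4.2, so the center U sits 4.2 in from both sides at U = (38.7, 32.7). That places the tangent points at D = (42.9, 32.7) on KD and F = (38.7, 36.9) on FJ. Then |QD| = |D − Q| = 53.9.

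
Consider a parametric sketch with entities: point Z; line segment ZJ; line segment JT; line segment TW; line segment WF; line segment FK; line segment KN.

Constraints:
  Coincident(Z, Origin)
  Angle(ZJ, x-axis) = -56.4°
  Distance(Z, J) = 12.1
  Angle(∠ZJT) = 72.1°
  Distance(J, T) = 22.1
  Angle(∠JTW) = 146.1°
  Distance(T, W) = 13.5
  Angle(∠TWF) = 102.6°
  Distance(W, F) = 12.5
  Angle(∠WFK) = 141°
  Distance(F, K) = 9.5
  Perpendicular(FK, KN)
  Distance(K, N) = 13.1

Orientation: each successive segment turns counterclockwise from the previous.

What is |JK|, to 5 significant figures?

31.482

Z is at the origin; ZJ runs at -56.4° with length 12.1, so J = (6.6960, -10.078). ∠ZJT = 72.1° gives JT at 51.500° from the x-axis; with |JT| = 22.1, T = (20.454, 7.2173). ∠JTW = 146.1° gives TW at 85.400° from the x-axis; with |TW| = 13.5, W = (21.536, 20.674). ∠TWF = 102.6° gives WF at 162.80° from the x-axis; with |WF| = 12.5, F = (9.5953, 24.370). ∠WFK = 141.0° gives FK at -158.20° from the x-axis; with |FK| = 9.5, K = (0.77470, 20.842). Then |JK| = |K − J| = 31.482.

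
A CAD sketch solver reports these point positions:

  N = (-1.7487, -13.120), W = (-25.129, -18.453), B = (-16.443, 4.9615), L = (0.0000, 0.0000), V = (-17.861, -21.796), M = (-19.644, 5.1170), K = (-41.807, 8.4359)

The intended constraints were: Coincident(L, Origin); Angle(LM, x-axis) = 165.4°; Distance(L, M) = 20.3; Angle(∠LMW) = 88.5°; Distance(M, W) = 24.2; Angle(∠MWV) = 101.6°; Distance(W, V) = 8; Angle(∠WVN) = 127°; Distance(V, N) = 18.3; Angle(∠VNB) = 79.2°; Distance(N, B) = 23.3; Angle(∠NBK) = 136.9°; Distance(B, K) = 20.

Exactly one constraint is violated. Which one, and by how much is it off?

Distance(B, K) = 20 — off by 5.60.

L = (0.00, 0.00) ✓; LM at 165.4° ✓; |LM| = 20.30 ✓; ∠LMW = 88.50° ✓; |MW| = 24.20 ✓; ∠MWV = 101.6° ✓; |WV| = 8.000 ✓; ∠WVN = 127.0° ✓; |VN| = 18.30 ✓; ∠VNB = 79.20° ✓; |NB| = 23.30 ✓; ∠NBK = 136.9° ✓; |BK| = 25.60 ✗.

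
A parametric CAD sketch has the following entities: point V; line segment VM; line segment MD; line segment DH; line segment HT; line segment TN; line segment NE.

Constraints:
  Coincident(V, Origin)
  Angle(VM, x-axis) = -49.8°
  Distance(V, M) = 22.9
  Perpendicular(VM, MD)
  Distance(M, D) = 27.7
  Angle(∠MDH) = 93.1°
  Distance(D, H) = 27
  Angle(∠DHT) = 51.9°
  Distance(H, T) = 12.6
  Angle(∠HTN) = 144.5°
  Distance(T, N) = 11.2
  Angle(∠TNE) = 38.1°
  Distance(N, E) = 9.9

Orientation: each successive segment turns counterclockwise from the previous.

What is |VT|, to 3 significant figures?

19.1

V is at the origin; VM runs at -49.8° with length 22.9, so M = (14.8, -17.5). VM is perpendicular to MD, so MD runs at 40.2°; with |MD| = 27.7, D = (35.9, 0.388). ∠MDH = 93.1° gives DH at 127° from the x-axis; with |DH| = 27.0, H = (19.7, 21.9). ∠DHT = 51.9° gives HT at -105° from the x-axis; with |HT| = 12.6, T = (16.4, 9.74). Then |VT| = |T − V| = 19.1.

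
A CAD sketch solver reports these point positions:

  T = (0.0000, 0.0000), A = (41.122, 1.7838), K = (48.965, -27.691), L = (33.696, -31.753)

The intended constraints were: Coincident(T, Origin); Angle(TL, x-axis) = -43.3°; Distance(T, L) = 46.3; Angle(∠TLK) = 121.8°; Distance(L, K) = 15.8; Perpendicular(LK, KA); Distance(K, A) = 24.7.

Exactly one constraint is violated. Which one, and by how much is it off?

Distance(K, A) = 24.7 — off by 5.80.

T = (0.00, 0.00) ✓; TL at -43.30° ✓; |TL| = 46.30 ✓; ∠TLK = 121.8° ✓; |LK| = 15.80 ✓; ∠(LK, KA) = 90.00° ✓; |KA| = 30.50 ✗.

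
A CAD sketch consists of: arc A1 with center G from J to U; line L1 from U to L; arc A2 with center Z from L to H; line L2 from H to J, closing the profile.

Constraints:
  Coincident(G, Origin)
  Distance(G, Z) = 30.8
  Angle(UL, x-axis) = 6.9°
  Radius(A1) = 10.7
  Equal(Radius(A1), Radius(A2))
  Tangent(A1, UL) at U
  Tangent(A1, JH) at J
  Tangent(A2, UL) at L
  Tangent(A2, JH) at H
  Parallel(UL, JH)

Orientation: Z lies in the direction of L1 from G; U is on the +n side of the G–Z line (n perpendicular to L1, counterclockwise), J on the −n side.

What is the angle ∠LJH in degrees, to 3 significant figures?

34.8°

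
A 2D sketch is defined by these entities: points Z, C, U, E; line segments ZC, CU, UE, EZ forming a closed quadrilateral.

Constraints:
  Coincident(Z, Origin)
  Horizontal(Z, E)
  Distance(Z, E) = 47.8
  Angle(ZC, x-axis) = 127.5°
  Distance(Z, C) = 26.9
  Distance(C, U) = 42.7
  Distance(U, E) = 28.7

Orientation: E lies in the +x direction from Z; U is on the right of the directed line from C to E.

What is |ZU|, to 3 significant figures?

19.3

Checks: |CU| = 42.70 ✓; |UE| = 28.70 ✓.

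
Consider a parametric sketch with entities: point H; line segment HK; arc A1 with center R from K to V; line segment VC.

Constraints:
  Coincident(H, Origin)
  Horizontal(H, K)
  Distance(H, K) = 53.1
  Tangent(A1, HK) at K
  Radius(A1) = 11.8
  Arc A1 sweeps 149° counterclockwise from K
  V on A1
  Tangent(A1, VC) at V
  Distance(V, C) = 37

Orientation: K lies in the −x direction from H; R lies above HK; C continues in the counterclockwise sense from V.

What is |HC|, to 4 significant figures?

88.76

H is at the origin; H and K share the same y with |HK| = 53.1 and K on the −x side, so K = (-53.10, 0.000). Since A1 is tangent to HK there, RK ⟂ HK, so R = K + (0, 11.8) = (-53.10, 11.80). On A1, K sits at bearing -90° from R; a 149° counterclockwise sweep puts V at bearing 59°, so V = R + 11.8·(cos 59°, sin 59°) = (-47.02, 21.91). Since A1 is tangent to VC there, RV ⟂ VC, so VC runs along (−sin 59°, cos 59°); with |VC| = 37.0, C = (-78.74, 40.97). Then |HC| = |C − H| = 88.76.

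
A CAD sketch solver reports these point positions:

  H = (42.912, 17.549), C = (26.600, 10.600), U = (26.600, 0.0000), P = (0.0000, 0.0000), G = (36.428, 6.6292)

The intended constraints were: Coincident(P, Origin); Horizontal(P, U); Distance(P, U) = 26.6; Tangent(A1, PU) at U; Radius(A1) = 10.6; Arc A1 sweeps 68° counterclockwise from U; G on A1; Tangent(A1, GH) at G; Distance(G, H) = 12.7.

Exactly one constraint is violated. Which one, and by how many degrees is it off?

Tangent(A1, GH) at G — off by 8.70°.

P = (0.00, 0.00) ✓; P.y = 0.00, U.y = 0.00 ✓; |PU| = 26.60 ✓; ∠(CU, UP) = 90.00° ✓; |CU| = 10.60 ✓; bearing(C→G) − bearing(C→U) = 68.00° ✓; |CG| = 10.60 ✓; ∠(CG, GH) = 98.70° ✗; |GH| = 12.70 ✓.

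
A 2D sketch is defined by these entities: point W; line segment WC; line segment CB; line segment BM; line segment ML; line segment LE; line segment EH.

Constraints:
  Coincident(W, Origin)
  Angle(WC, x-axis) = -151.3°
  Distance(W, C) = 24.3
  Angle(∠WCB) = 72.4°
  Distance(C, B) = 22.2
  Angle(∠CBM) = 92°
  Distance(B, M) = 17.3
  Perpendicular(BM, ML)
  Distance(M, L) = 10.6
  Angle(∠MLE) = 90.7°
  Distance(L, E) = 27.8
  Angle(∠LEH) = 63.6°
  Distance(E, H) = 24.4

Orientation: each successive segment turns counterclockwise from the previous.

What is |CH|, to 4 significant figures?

33.24

∠MLE = 90.7° gives LE at -136.4° from the x-axis; with |LE| = 27.8, E = (-20.42, -26.51). ∠LEH = 63.6° gives EH at -20.00° from the x-axis; with |EH| = 24.4, H = (2.510, -34.85). Then |CH| = |H − C| = 33.24.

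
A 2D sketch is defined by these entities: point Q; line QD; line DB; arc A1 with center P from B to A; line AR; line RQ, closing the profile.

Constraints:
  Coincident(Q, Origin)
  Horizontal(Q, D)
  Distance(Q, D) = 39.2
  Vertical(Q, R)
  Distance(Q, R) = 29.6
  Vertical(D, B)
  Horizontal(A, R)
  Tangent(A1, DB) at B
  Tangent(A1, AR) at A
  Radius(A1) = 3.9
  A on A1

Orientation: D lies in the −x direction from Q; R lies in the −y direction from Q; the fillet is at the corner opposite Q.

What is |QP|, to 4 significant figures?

43.66

Q is at the origin; Q and D share the same y with |QD| = 39.2 and D on the −x side, so D = (-39.20, 0.000). Q and R share the same x with |QR| = 29.6 and R on the −y side, so R = (0.000, -29.60). The virtual corner opposite Q is at (-39.20, -29.60). The tangent condition forces PB to be normal to DB and the tangent condition forces PA to be normal to AR, with radius 3.9, so the center P sits 3.9 in from both sides at P = (-35.30, -25.70). Then |QP| = |P − Q| = 43.66.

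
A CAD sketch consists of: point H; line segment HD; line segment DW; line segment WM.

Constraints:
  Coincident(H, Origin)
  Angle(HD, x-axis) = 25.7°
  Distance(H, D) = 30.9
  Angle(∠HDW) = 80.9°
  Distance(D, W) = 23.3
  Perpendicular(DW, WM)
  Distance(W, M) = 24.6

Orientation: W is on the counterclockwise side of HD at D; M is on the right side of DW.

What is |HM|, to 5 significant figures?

58.106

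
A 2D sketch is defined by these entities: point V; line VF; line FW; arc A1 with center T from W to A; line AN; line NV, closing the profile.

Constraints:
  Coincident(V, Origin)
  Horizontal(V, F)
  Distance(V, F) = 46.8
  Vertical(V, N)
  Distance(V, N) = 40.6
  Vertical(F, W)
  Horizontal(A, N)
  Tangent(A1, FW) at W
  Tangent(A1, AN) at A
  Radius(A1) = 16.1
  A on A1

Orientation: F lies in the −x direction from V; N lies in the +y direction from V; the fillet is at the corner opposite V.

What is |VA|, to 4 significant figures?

50.90

V is at the origin; VF is horizontal with |VF| = 46.8 and F on the −x side, so F = (-46.80, 0.000). V and N share the same x with |VN| = 40.6 and N on the +y side, so N = (0.000, 40.60). The virtual corner opposite V is at (-46.80, 40.60). The tangent condition forces TW to be normal to FW and tangency of A1 to AN means the radius TA is perpendicular to AN, with radius 16.1, so the center T sits 16.1 in from both sides at T = (-30.70, 24.50). That places the tangent points at W = (-46.80, 24.50) on FW and A = (-30.70, 40.60) on AN. Then |VA| = |A − V| = 50.90.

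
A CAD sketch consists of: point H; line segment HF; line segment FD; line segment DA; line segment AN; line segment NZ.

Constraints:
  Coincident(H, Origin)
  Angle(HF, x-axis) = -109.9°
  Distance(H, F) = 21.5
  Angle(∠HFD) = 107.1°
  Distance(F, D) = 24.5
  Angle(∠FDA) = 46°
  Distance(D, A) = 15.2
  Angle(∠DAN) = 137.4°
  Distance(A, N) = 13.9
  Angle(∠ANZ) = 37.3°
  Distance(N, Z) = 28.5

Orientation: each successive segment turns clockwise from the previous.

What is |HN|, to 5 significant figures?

10.867

H is at the origin; HF runs at -109.9° with length 21.5, so F = (-7.3182, -20.216). ∠HFD = 107.1° gives FD at 177.20° from the x-axis; with |FD| = 24.5, D = (-31.789, -19.019). ∠FDA = 46.0° gives DA at 43.200° from the x-axis; with |DA| = 15.2, A = (-20.709, -8.6143). ∠DAN = 137.4° gives AN at 0.60000° from the x-axis; with |AN| = 13.9, N = (-6.8093, -8.4687). Then |HN| = |N − H| = 10.867.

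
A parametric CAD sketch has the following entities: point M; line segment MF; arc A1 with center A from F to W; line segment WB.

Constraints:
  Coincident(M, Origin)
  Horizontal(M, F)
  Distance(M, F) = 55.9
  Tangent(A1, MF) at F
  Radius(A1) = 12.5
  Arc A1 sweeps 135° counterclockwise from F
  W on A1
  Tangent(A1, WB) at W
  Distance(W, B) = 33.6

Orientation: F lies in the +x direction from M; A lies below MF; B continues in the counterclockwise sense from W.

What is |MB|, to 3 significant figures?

84.0

M is at the origin; MF is horizontal with |MF| = 55.9 and F on the +x side, so F = (55.9, 0.00). A1 meets MF tangentially, so AF is at right angles to MF, so A = F + (0, -12.5) = (55.9, -12.5). On A1, F sits at bearing 90° from A; a 135° counterclockwise sweep puts W at bearing 225°, so W = A + 12.5·(cos 225°, sin 225°) = (47.1, -21.3). A1 meets WB tangentially, so AW is at right angles to WB, so WB runs along (−sin 225°, cos 225°); with |WB| = 33.6, B = (70.8, -45.1). Then |MB| = |B − M| = 84.0.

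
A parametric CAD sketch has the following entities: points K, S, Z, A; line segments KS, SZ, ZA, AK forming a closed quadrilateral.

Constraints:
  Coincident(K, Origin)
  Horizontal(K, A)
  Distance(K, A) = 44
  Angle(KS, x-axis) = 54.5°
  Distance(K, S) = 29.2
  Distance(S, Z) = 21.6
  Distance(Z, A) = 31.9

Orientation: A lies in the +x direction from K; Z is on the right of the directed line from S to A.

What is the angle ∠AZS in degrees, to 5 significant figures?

82.172°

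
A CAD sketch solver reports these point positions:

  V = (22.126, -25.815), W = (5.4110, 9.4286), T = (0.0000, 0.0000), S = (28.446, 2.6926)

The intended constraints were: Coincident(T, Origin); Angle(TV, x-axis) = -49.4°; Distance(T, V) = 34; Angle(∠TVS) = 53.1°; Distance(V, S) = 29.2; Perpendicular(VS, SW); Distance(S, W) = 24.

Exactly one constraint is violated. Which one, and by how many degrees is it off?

Perpendicular(VS, SW) — off by 3.80°.

T = (0.00, 0.00) ✓; TV at -49.40° ✓; |TV| = 34.00 ✓; ∠TVS = 53.10° ✓; |VS| = 29.20 ✓; ∠(VS, SW) = 86.20° ✗; |SW| = 24.00 ✓.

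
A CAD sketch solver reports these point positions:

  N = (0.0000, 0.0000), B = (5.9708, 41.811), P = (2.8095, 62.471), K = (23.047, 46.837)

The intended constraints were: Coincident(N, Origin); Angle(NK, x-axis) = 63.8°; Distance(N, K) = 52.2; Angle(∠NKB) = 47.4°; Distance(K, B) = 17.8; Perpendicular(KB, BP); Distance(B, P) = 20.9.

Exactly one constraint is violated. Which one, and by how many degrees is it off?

Perpendicular(KB, BP) — off by 7.70°.

N = (0.00, 0.00) ✓; NK at 63.80° ✓; |NK| = 52.20 ✓; ∠NKB = 47.40° ✓; |KB| = 17.80 ✓; ∠(KB, BP) = 97.70° ✗; |BP| = 20.90 ✓.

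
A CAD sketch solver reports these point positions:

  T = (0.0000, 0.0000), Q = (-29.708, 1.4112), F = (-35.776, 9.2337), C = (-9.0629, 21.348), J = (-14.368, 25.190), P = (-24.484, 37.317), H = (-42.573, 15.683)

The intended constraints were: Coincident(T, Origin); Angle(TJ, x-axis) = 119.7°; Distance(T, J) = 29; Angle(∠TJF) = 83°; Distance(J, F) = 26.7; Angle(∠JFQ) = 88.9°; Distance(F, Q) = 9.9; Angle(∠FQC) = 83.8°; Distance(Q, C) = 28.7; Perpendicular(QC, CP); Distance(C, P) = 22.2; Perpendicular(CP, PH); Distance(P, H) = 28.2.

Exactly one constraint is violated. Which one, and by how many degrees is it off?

Perpendicular(CP, PH) — off by 6.10°.

T = (0.00, 0.00) ✓; TJ at 119.7° ✓; |TJ| = 29.00 ✓; ∠TJF = 83.00° ✓; |JF| = 26.70 ✓; ∠JFQ = 88.90° ✓; |FQ| = 9.900 ✓; ∠FQC = 83.80° ✓; |QC| = 28.70 ✓; ∠(QC, CP) = 90.00° ✓; |CP| = 22.20 ✓; ∠(CP, PH) = 96.10° ✗; |PH| = 28.20 ✓.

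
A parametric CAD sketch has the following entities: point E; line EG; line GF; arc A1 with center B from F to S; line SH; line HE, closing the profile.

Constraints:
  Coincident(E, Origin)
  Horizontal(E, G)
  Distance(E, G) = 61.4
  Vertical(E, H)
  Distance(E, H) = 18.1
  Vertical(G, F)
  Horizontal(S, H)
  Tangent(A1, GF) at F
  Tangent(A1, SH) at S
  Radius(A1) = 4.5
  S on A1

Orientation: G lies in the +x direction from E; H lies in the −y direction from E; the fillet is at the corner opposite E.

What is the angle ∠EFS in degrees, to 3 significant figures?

57.5°

The virtual corner opposite E is at (61.4, -18.1). A1 meets GF tangentially, so BF is at right angles to GF and tangency of A1 to SH means the radius BS is perpendicular to SH, with radius 4.5, so the center B sits 4.5 in from both sides at B = (56.9, -13.6). That places the tangent points at F = (61.4, -13.6) on GF and S = (56.9, -18.1) on SH. Then cos ∠EFS = FE·FS / (|FE||FS|), giving 57.5°.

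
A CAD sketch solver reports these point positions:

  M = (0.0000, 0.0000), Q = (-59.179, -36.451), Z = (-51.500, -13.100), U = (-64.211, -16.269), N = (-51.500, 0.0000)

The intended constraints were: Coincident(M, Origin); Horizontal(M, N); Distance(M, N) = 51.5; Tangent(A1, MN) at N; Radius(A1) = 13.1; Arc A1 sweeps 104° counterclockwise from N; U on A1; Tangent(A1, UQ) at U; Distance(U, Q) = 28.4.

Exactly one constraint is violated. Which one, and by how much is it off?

Distance(U, Q) = 28.4 — off by 7.60.

M = (0.00, 0.00) ✓; M.y = 0.00, N.y = 0.00 ✓; |MN| = 51.50 ✓; ∠(ZN, NM) = 90.00° ✓; |ZN| = 13.10 ✓; bearing(Z→U) − bearing(Z→N) = 104.0° ✓; |ZU| = 13.10 ✓; ∠(ZU, UQ) = 90.00° ✓; |UQ| = 20.80 ✗.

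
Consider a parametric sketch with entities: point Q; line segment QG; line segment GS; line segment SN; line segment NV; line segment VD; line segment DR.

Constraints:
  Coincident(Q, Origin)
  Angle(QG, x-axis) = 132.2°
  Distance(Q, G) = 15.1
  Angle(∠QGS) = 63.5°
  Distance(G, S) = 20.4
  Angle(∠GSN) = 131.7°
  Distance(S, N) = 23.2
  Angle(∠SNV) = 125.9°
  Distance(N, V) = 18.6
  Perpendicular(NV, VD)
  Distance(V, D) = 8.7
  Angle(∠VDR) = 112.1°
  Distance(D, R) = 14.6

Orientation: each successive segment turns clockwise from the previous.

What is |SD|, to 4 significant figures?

33.75

∠SNV = 125.9° gives NV at -86.70° from the x-axis; with |NV| = 18.6, V = (30.11, -14.36). NV ⟂ VD, so VD runs at -176.7°; with |VD| = 8.7, D = (21.43, -14.86). Then |SD| = |D − S| = 33.75.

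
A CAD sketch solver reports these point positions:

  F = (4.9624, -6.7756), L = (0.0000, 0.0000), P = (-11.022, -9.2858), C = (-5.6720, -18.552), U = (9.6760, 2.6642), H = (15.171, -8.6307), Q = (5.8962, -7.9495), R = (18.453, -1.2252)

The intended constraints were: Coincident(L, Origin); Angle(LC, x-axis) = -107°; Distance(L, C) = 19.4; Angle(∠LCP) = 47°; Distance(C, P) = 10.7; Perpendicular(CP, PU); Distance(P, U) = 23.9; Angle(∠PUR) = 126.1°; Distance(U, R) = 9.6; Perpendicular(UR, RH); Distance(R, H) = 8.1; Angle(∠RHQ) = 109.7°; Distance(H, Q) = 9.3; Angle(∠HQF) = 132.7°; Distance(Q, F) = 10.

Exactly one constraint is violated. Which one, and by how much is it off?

Distance(Q, F) = 10 — off by 8.50.

L = (0.00, 0.00) ✓; LC at -107.0° ✓; |LC| = 19.40 ✓; ∠LCP = 47.00° ✓; |CP| = 10.70 ✓; ∠(CP, PU) = 90.00° ✓; |PU| = 23.90 ✓; ∠PUR = 126.1° ✓; |UR| = 9.600 ✓; ∠(UR, RH) = 90.00° ✓; |RH| = 8.100 ✓; ∠RHQ = 109.7° ✓; |HQ| = 9.300 ✓; ∠HQF = 132.7° ✓; |QF| = 1.500 ✗.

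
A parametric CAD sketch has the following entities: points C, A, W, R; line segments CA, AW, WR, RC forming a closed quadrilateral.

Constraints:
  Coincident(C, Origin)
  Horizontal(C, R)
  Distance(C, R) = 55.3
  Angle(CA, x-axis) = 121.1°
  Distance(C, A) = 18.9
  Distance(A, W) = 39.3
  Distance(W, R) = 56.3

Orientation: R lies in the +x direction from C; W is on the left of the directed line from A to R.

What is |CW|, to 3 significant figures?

47.0

Checks: |AW| = 39.30 ✓; |WR| = 56.30 ✓.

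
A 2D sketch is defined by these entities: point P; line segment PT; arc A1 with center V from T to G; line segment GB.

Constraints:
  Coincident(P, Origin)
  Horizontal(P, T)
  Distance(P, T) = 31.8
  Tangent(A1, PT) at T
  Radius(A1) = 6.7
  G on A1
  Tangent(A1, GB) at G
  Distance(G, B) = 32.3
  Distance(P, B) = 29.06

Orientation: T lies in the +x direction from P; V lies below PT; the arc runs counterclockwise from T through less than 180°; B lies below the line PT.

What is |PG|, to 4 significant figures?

26.61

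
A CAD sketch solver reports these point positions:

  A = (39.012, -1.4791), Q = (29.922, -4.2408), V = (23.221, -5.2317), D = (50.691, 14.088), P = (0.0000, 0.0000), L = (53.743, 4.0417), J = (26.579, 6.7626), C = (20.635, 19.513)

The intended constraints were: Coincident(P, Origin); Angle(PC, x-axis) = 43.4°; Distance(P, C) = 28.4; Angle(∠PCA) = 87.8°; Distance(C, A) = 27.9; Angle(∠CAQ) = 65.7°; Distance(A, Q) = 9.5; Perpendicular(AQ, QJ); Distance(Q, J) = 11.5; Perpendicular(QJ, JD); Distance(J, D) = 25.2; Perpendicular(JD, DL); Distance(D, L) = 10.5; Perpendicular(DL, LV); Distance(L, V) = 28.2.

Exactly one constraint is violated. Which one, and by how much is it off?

Distance(L, V) = 28.2 — off by 3.70.

P = (0.00, 0.00) ✓; PC at 43.40° ✓; |PC| = 28.40 ✓; ∠PCA = 87.80° ✓; |CA| = 27.90 ✓; ∠CAQ = 65.70° ✓; |AQ| = 9.500 ✓; ∠(AQ, QJ) = 90.00° ✓; |QJ| = 11.50 ✓; ∠(QJ, JD) = 90.00° ✓; |JD| = 25.20 ✓; ∠(JD, DL) = 90.00° ✓; |DL| = 10.50 ✓; ∠(DL, LV) = 90.00° ✓; |LV| = 31.90 ✗.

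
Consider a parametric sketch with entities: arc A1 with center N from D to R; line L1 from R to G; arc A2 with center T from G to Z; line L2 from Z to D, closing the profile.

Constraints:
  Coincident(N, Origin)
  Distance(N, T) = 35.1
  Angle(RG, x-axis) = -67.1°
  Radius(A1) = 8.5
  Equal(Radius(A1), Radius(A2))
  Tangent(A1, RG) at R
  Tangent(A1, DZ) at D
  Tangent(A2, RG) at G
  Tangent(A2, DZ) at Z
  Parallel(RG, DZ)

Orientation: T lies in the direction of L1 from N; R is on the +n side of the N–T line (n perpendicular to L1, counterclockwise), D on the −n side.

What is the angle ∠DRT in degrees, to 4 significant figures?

76.39°

The slot axis is L1's direction at -67.1°, so u = (cos -67.1°, sin -67.1°) = (0.3891, -0.9212) and n = (−sin -67.1°, cos -67.1°) = (0.9212, 0.3891). N is at the origin and T lies 35.1 along u from N, so T = 35.1·u = (13.66, -32.33). Tangency of A1 to both parallel lines with radius 8.5 puts R and D at N ± 8.5·n: R = (7.830, 3.308), D = (-7.830, -3.308). Then cos ∠DRT = RD·RT / (|RD||RT|), giving 76.39°.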